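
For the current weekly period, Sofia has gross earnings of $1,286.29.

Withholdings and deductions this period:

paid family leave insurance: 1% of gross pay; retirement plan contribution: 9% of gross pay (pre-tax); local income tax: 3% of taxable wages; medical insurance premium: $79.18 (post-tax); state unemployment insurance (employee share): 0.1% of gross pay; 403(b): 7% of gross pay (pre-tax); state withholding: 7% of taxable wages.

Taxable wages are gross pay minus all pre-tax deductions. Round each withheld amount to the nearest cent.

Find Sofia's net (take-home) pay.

403(b): $1,286.29 × 0.07 = $90.04
Retirement plan contribution: $1,286.29 × 0.09 = $115.77
Pre-tax total = $90.04 + $115.77 = $205.81
Taxable wages = $1,286.29 − $205.81 = $1,080.48
Local income tax: $1,080.48 × 0.03 = $32.41
State withholding: $1,080.48 × 0.07 = $75.63
Paid family leave insurance: $1,286.29 × 0.01 = $12.86
State unemployment insurance (employee share): $1,286.29 × 0.001 = $1.29
Medical insurance premium: $79.18
Total deductions = $90.04 + $115.77 + $32.41 + $75.63 + $12.86 + $1.29 + $79.18 = $407.18
Net pay = $1,286.29 − $407.18 = $879.11

$879.11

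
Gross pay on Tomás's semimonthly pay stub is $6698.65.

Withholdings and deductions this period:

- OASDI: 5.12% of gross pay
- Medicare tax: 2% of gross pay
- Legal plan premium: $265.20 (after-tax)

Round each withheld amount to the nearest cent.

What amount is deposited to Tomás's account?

OASDI: $6698.65 × 0.0512 = $342.97
Medicare tax: $6698.65 × 0.02 = $133.97
Legal plan premium: $265.20
Total deductions = $342.97 + $133.97 + $265.20 = $742.14
Net pay = $6698.65 − $742.14 = $5956.51

$5956.51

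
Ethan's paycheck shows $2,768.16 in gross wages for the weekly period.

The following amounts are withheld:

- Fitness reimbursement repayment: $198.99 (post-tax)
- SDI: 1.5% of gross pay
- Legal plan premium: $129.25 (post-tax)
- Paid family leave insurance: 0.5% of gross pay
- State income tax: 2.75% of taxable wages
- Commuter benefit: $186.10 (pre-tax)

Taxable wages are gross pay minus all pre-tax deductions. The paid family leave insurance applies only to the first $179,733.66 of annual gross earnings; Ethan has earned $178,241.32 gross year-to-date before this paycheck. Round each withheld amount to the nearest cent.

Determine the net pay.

$2,133.83

Commuter benefit: $186.10
Taxable wages = $2,768.16 − $186.10 = $2,582.06
State income tax: $2,582.06 × 0.0275 = $71.01
Paid family leave insurance: only $179,733.66 − $178,241.32 = $1,492.34 of this check is subject → $1,492.34 × 0.005 = $7.46
SDI: $2,768.16 × 0.015 = $41.52
Fitness reimbursement repayment: $198.99
Legal plan premium: $129.25
Total deductions = $186.10 + $71.01 + $7.46 + $41.52 + $198.99 + $129.25 = $634.33
Net pay = $2,768.16 − $634.33 = $2,133.83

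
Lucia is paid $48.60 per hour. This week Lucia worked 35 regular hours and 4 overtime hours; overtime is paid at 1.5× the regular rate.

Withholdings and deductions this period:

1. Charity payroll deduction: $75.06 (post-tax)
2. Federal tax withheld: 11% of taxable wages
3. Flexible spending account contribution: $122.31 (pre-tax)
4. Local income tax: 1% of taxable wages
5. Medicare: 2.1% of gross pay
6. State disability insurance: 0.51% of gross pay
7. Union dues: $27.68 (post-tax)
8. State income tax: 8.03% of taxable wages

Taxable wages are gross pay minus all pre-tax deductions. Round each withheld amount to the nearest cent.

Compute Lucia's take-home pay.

Regular pay: 35 × $48.60 = $1701.00
Overtime pay: 4 × $48.60 × 1.5 = $291.60
Gross pay = $1701.00 + $291.60 = $1992.60
Flexible spending account contribution: $122.31
Taxable wages = $1992.60 − $122.31 = $1870.29
Federal tax withheld: $1870.29 × 0.11 = $205.73
Local income tax: $1870.29 × 0.01 = $18.70
State income tax: $1870.29 × 0.0803 = $150.18
State disability insurance: $1992.60 × 0.0051 = $10.16
Medicare: $1992.60 × 0.021 = $41.84
Union dues: $27.68
Charity payroll deduction: $75.06
Total deductions = $122.31 + $205.73 + $18.70 + $150.18 + $10.16 + $41.84 + $27.68 + $75.06 = $651.66
Net pay = $1992.60 − $651.66 = $1340.94

$1340.94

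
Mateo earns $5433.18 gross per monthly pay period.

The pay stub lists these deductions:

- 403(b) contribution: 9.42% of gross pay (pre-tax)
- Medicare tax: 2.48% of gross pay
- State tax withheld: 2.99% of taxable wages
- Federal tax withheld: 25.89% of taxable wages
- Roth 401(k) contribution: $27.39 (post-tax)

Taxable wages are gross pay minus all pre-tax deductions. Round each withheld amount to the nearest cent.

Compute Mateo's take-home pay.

$3337.95

403(b) contribution: $5433.18 × 0.0942 = $511.81
Taxable wages = $5433.18 − $511.81 = $4921.37
Federal tax withheld: $4921.37 × 0.2589 = $1274.14
State tax withheld: $4921.37 × 0.0299 = $147.15
Medicare tax: $5433.18 × 0.0248 = $134.74
Roth 401(k) contribution: $27.39
Total deductions = $511.81 + $1274.14 + $147.15 + $134.74 + $27.39 = $2095.23
Net pay = $5433.18 − $2095.23 = $3337.95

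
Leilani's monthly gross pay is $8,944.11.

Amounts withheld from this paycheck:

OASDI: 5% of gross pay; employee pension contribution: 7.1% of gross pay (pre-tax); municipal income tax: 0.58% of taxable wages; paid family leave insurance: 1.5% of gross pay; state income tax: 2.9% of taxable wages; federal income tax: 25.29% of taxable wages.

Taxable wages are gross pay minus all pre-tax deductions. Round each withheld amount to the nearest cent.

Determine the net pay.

Employee pension contribution: $8,944.11 × 0.071 = $635.03
Taxable wages = $8,944.11 − $635.03 = $8,309.08
Federal income tax: $8,309.08 × 0.2529 = $2,101.37
State income tax: $8,309.08 × 0.029 = $240.96
Municipal income tax: $8,309.08 × 0.0058 = $48.19
Paid family leave insurance: $8,944.11 × 0.015 = $134.16
OASDI: $8,944.11 × 0.05 = $447.21
Total deductions = $635.03 + $2,101.37 + $240.96 + $48.19 + $134.16 + $447.21 = $3,606.92
Net pay = $8,944.11 − $3,606.92 = $5,337.19

$5,337.19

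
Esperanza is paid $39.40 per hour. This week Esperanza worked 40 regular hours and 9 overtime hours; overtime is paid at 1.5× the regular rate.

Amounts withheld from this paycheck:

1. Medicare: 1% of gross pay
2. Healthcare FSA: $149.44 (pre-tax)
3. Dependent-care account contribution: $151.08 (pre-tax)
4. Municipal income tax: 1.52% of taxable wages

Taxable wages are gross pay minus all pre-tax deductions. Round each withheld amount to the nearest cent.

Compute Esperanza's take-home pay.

Regular pay: 40 × $39.40 = $1,576.00
Overtime pay: 9 × $39.40 × 1.5 = $531.90
Gross pay = $1,576.00 + $531.90 = $2,107.90
Healthcare FSA: $149.44
Dependent-care account contribution: $151.08
Pre-tax total = $149.44 + $151.08 = $300.52
Taxable wages = $2,107.90 − $300.52 = $1,807.38
Municipal income tax: $1,807.38 × 0.0152 = $27.47
Medicare: $2,107.90 × 0.01 = $21.08
Total deductions = $149.44 + $151.08 + $27.47 + $21.08 = $349.07
Net pay = $2,107.90 − $349.07 = $1,758.83

$1,758.83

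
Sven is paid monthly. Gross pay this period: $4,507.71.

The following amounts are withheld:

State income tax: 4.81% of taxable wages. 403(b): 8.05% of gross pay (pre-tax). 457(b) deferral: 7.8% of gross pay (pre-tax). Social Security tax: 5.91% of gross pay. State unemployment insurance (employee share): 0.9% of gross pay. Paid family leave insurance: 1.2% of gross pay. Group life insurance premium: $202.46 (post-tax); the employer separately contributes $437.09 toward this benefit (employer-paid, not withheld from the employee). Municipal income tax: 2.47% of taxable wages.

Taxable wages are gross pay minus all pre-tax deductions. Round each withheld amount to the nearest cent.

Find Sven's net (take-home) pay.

457(b) deferral: $4,507.71 × 0.078 = $351.60
403(b): $4,507.71 × 0.0805 = $362.87
Pre-tax total = $351.60 + $362.87 = $714.47
Taxable wages = $4,507.71 − $714.47 = $3,793.24
Municipal income tax: $3,793.24 × 0.0247 = $93.69
State income tax: $3,793.24 × 0.0481 = $182.45
Social Security tax: $4,507.71 × 0.0591 = $266.41
State unemployment insurance (employee share): $4,507.71 × 0.009 = $40.57
Paid family leave insurance: $4,507.71 × 0.012 = $54.09
Group life insurance premium: $202.46
(Employer's $437.09 toward group life insurance premium is not withheld from the employee.)
Total deductions = $351.60 + $362.87 + $93.69 + $182.45 + $266.41 + $40.57 + $54.09 + $202.46 = $1,554.14
Net pay = $4,507.71 − $1,554.14 = $2,953.57

$2,953.57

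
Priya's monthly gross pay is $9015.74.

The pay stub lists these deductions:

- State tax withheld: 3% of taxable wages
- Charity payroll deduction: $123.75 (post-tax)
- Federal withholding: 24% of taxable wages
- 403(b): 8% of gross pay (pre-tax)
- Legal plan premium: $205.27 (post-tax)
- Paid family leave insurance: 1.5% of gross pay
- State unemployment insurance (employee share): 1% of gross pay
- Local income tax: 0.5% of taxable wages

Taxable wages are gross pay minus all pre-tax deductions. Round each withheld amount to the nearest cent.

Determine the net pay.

$5459.08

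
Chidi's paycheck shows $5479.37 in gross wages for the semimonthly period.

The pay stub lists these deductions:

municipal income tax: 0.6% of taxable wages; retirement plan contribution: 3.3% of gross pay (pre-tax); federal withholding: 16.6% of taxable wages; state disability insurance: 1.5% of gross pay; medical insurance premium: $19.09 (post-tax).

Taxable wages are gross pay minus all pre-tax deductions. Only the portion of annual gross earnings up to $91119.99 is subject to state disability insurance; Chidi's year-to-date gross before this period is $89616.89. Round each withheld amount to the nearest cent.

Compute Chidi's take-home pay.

Retirement plan contribution: $5479.37 × 0.033 = $180.82
Taxable wages = $5479.37 − $180.82 = $5298.55
Municipal income tax: $5298.55 × 0.006 = $31.79
Federal withholding: $5298.55 × 0.166 = $879.56
State disability insurance: only $91119.99 − $89616.89 = $1503.10 of this check is subject → $1503.10 × 0.015 = $22.55
Medical insurance premium: $19.09
Total deductions = $180.82 + $31.79 + $879.56 + $22.55 + $19.09 = $1133.81
Net pay = $5479.37 − $1133.81 = $4345.56

$4345.56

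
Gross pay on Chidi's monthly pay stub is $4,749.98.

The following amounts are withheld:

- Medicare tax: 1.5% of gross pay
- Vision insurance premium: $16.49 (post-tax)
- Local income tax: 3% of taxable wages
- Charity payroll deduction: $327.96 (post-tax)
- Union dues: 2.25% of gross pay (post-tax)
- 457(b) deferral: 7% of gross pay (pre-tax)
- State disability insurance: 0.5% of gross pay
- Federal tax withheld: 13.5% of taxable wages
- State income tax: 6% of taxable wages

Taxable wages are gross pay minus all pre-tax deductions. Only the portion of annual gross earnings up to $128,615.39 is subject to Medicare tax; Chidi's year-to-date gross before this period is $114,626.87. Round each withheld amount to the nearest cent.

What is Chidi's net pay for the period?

457(b) deferral: $4,749.98 × 0.07 = $332.50
Taxable wages = $4,749.98 − $332.50 = $4,417.48
State income tax: $4,417.48 × 0.06 = $265.05
Local income tax: $4,417.48 × 0.03 = $132.52
Federal tax withheld: $4,417.48 × 0.135 = $596.36
State disability insurance: $4,749.98 × 0.005 = $23.75
Medicare tax: cap not yet reached, full $4,749.98 is subject → $4,749.98 × 0.015 = $71.25
Vision insurance premium: $16.49
Union dues: $4,749.98 × 0.0225 = $106.87
Charity payroll deduction: $327.96
Total deductions = $332.50 + $265.05 + $132.52 + $596.36 + $23.75 + $71.25 + $16.49 + $106.87 + $327.96 = $1,872.75
Net pay = $4,749.98 − $1,872.75 = $2,877.23

$2,877.23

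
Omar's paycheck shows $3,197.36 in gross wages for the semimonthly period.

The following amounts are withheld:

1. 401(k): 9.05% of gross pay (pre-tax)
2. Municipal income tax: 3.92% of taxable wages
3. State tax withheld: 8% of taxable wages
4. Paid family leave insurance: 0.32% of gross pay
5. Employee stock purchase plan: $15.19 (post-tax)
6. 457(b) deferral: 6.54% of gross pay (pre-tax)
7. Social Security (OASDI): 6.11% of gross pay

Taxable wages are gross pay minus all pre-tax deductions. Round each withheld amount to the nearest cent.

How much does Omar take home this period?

457(b) deferral: $3,197.36 × 0.0654 = $209.11
401(k): $3,197.36 × 0.0905 = $289.36
Pre-tax total = $209.11 + $289.36 = $498.47
Taxable wages = $3,197.36 − $498.47 = $2,698.89
Municipal income tax: $2,698.89 × 0.0392 = $105.80
State tax withheld: $2,698.89 × 0.08 = $215.91
Paid family leave insurance: $3,197.36 × 0.0032 = $10.23
Social Security (OASDI): $3,197.36 × 0.0611 = $195.36
Employee stock purchase plan: $15.19
Total deductions = $209.11 + $289.36 + $105.80 + $215.91 + $10.23 + $195.36 + $15.19 = $1,040.96
Net pay = $3,197.36 − $1,040.96 = $2,156.40

$2,156.40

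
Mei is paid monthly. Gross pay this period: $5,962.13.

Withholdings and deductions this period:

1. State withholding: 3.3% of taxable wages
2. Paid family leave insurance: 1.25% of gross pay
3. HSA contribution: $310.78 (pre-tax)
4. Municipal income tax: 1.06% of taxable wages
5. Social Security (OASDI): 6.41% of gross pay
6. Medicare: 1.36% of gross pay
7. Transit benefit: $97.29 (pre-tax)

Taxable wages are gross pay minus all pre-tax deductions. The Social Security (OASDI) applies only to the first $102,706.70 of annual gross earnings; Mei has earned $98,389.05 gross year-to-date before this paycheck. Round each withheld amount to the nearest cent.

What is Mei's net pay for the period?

HSA contribution: $310.78
Transit benefit: $97.29
Pre-tax total = $310.78 + $97.29 = $408.07
Taxable wages = $5,962.13 − $408.07 = $5,554.06
Municipal income tax: $5,554.06 × 0.0106 = $58.87
State withholding: $5,554.06 × 0.033 = $183.28
Paid family leave insurance: $5,962.13 × 0.0125 = $74.53
Social Security (OASDI): only $102,706.70 − $98,389.05 = $4,317.65 of this check is subject → $4,317.65 × 0.0641 = $276.76
Medicare: $5,962.13 × 0.0136 = $81.08
Total deductions = $310.78 + $97.29 + $58.87 + $183.28 + $74.53 + $276.76 + $81.08 = $1,082.59
Net pay = $5,962.13 − $1,082.59 = $4,879.54

$4,879.54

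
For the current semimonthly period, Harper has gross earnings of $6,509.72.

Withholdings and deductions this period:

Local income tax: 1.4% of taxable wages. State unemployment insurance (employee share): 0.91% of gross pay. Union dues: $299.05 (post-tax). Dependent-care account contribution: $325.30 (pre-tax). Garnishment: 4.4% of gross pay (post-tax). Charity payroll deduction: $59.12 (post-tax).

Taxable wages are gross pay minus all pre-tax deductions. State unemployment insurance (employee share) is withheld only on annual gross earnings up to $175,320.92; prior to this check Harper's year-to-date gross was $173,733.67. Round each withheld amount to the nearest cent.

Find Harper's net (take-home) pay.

Dependent-care account contribution: $325.30
Taxable wages = $6,509.72 − $325.30 = $6,184.42
Local income tax: $6,184.42 × 0.014 = $86.58
State unemployment insurance (employee share): only $175,320.92 − $173,733.67 = $1,587.25 of this check is subject → $1,587.25 × 0.0091 = $14.44
Charity payroll deduction: $59.12
Union dues: $299.05
Garnishment: $6,509.72 × 0.044 = $286.43
Total deductions = $325.30 + $86.58 + $14.44 + $59.12 + $299.05 + $286.43 = $1,070.92
Net pay = $6,509.72 − $1,070.92 = $5,438.80

$5,438.80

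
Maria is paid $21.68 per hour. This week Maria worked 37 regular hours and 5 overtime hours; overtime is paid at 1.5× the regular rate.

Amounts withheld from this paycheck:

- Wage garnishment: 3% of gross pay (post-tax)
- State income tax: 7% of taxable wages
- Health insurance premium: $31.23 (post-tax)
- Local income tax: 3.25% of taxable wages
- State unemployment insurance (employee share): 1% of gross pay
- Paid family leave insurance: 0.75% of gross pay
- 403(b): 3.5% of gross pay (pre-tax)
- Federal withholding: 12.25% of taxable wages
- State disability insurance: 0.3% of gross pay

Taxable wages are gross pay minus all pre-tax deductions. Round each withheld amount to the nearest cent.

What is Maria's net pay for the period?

Regular pay: 37 × $21.68 = $802.16
Overtime pay: 5 × $21.68 × 1.5 = $162.60
Gross pay = $802.16 + $162.60 = $964.76
403(b): $964.76 × 0.035 = $33.77
Taxable wages = $964.76 − $33.77 = $930.99
State income tax: $930.99 × 0.07 = $65.17
Federal withholding: $930.99 × 0.1225 = $114.05
Local income tax: $930.99 × 0.0325 = $30.26
Paid family leave insurance: $964.76 × 0.0075 = $7.24
State disability insurance: $964.76 × 0.003 = $2.89
State unemployment insurance (employee share): $964.76 × 0.01 = $9.65
Wage garnishment: $964.76 × 0.03 = $28.94
Health insurance premium: $31.23
Total deductions = $33.77 + $65.17 + $114.05 + $30.26 + $7.24 + $2.89 + $9.65 + $28.94 + $31.23 = $323.20
Net pay = $964.76 − $323.20 = $641.56

$641.56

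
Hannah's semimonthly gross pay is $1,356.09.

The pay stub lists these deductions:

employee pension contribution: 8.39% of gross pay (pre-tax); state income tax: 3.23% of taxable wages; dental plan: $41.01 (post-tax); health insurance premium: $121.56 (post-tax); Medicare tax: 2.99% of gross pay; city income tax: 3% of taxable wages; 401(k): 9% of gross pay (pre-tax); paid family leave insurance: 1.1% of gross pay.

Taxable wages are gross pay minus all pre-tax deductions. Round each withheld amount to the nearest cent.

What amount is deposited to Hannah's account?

Employee pension contribution: $1,356.09 × 0.0839 = $113.78
401(k): $1,356.09 × 0.09 = $122.05
Pre-tax total = $113.78 + $122.05 = $235.83
Taxable wages = $1,356.09 − $235.83 = $1,120.26
City income tax: $1,120.26 × 0.03 = $33.61
State income tax: $1,120.26 × 0.0323 = $36.18
Paid family leave insurance: $1,356.09 × 0.011 = $14.92
Medicare tax: $1,356.09 × 0.0299 = $40.55
Dental plan: $41.01
Health insurance premium: $121.56
Total deductions = $113.78 + $122.05 + $33.61 + $36.18 + $14.92 + $40.55 + $41.01 + $121.56 = $523.66
Net pay = $1,356.09 − $523.66 = $832.43

$832.43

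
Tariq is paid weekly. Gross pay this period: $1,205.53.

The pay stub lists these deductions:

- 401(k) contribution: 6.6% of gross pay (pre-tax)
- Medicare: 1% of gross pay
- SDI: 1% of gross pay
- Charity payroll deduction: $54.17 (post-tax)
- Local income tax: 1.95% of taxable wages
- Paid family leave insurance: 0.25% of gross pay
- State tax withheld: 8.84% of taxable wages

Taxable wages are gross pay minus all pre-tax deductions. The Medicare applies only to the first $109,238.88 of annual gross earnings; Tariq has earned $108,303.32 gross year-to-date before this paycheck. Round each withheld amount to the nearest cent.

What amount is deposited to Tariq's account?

$925.87

401(k) contribution: $1,205.53 × 0.066 = $79.56
Taxable wages = $1,205.53 − $79.56 = $1,125.97
State tax withheld: $1,125.97 × 0.0884 = $99.54
Local income tax: $1,125.97 × 0.0195 = $21.96
SDI: $1,205.53 × 0.01 = $12.06
Medicare: only $109,238.88 − $108,303.32 = $935.56 of this check is subject → $935.56 × 0.01 = $9.36
Paid family leave insurance: $1,205.53 × 0.0025 = $3.01
Charity payroll deduction: $54.17
Total deductions = $79.56 + $99.54 + $21.96 + $12.06 + $9.36 + $3.01 + $54.17 = $279.66
Net pay = $1,205.53 − $279.66 = $925.87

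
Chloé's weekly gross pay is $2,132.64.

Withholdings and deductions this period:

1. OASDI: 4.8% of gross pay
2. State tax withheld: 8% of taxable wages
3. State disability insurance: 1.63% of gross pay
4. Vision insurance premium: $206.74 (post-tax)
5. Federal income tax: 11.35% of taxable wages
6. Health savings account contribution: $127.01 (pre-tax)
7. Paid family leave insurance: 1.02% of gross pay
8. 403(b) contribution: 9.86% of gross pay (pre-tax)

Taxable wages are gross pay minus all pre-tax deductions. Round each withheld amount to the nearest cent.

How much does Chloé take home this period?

$1,082.33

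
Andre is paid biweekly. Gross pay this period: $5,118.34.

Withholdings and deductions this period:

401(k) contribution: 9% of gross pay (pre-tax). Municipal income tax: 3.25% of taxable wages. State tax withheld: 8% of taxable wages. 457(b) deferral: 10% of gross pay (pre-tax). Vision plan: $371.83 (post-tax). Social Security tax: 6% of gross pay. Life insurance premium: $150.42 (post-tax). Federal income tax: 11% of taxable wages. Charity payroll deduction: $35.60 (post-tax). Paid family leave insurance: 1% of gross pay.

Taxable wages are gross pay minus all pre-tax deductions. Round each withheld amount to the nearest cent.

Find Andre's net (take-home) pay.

401(k) contribution: $5,118.34 × 0.09 = $460.65
457(b) deferral: $5,118.34 × 0.1 = $511.83
Pre-tax total = $460.65 + $511.83 = $972.48
Taxable wages = $5,118.34 − $972.48 = $4,145.86
Federal income tax: $4,145.86 × 0.11 = $456.04
Municipal income tax: $4,145.86 × 0.0325 = $134.74
State tax withheld: $4,145.86 × 0.08 = $331.67
Paid family leave insurance: $5,118.34 × 0.01 = $51.18
Social Security tax: $5,118.34 × 0.06 = $307.10
Charity payroll deduction: $35.60
Life insurance premium: $150.42
Vision plan: $371.83
Total deductions = $460.65 + $511.83 + $456.04 + $134.74 + $331.67 + $51.18 + $307.10 + $35.60 + $150.42 + $371.83 = $2,811.06
Net pay = $5,118.34 − $2,811.06 = $2,307.28

$2,307.28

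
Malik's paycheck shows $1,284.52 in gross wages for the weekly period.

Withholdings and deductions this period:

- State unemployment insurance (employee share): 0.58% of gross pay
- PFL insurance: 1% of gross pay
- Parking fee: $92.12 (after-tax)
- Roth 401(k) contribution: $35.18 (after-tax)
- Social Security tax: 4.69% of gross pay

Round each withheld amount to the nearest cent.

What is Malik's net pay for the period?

$1,076.68

Social Security tax: $1,284.52 × 0.0469 = $60.24
PFL insurance: $1,284.52 × 0.01 = $12.85
State unemployment insurance (employee share): $1,284.52 × 0.0058 = $7.45
Parking fee: $92.12
Roth 401(k) contribution: $35.18
Total deductions = $60.24 + $12.85 + $7.45 + $92.12 + $35.18 = $207.84
Net pay = $1,284.52 − $207.84 = $1,076.68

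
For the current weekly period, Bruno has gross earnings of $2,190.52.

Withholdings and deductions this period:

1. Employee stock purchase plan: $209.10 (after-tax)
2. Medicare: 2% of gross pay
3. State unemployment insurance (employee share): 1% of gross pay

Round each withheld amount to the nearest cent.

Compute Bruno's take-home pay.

$1,915.70

State unemployment insurance (employee share): $2,190.52 × 0.01 = $21.91
Medicare: $2,190.52 × 0.02 = $43.81
Employee stock purchase plan: $209.10
Total deductions = $21.91 + $43.81 + $209.10 = $274.82
Net pay = $2,190.52 − $274.82 = $1,915.70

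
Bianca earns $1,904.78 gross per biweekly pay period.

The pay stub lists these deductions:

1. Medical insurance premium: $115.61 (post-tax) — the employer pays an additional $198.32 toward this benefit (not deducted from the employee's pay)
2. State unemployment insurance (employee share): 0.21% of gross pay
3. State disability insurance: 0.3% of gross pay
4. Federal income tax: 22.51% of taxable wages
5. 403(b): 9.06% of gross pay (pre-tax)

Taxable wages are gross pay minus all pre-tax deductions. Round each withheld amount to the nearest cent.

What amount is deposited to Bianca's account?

403(b): $1,904.78 × 0.0906 = $172.57
Taxable wages = $1,904.78 − $172.57 = $1,732.21
Federal income tax: $1,732.21 × 0.2251 = $389.92
State disability insurance: $1,904.78 × 0.003 = $5.71
State unemployment insurance (employee share): $1,904.78 × 0.0021 = $4.00
Medical insurance premium: $115.61
(Employer's $198.32 toward medical insurance premium is not withheld from the employee.)
Total deductions = $172.57 + $389.92 + $5.71 + $4.00 + $115.61 = $687.81
Net pay = $1,904.78 − $687.81 = $1,216.97

$1,216.97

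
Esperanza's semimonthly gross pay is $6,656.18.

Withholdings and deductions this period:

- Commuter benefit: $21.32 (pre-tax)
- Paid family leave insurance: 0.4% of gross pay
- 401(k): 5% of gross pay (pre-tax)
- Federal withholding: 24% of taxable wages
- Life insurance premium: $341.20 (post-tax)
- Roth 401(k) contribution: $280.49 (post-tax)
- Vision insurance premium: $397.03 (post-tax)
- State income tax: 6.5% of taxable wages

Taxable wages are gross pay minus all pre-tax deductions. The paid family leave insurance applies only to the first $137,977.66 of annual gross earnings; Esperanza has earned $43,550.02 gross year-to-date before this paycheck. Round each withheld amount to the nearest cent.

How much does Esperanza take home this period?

$3,334.59

Commuter benefit: $21.32
401(k): $6,656.18 × 0.05 = $332.81
Pre-tax total = $21.32 + $332.81 = $354.13
Taxable wages = $6,656.18 − $354.13 = $6,302.05
Federal withholding: $6,302.05 × 0.24 = $1,512.49
State income tax: $6,302.05 × 0.065 = $409.63
Paid family leave insurance: cap not yet reached, full $6,656.18 is subject → $6,656.18 × 0.004 = $26.62
Vision insurance premium: $397.03
Roth 401(k) contribution: $280.49
Life insurance premium: $341.20
Total deductions = $21.32 + $332.81 + $1,512.49 + $409.63 + $26.62 + $397.03 + $280.49 + $341.20 = $3,321.59
Net pay = $6,656.18 − $3,321.59 = $3,334.59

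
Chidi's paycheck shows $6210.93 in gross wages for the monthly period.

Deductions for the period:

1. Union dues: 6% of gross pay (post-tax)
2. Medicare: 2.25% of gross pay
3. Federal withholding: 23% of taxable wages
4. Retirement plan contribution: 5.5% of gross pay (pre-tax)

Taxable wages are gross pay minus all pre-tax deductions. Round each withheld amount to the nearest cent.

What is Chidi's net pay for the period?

Retirement plan contribution: $6210.93 × 0.055 = $341.60
Taxable wages = $6210.93 − $341.60 = $5869.33
Federal withholding: $5869.33 × 0.23 = $1349.95
Medicare: $6210.93 × 0.0225 = $139.75
Union dues: $6210.93 × 0.06 = $372.66
Total deductions = $341.60 + $1349.95 + $139.75 + $372.66 = $2203.96
Net pay = $6210.93 − $2203.96 = $4006.97

$4006.97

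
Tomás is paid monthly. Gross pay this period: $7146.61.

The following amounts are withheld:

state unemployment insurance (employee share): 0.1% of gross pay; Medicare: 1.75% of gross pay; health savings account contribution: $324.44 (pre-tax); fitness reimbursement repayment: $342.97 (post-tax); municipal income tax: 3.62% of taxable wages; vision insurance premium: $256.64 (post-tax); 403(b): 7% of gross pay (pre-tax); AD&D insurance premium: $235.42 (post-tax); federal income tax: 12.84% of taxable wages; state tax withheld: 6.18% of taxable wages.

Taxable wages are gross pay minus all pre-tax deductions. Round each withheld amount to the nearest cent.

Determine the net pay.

$3923.39

403(b): $7146.61 × 0.07 = $500.26
Health savings account contribution: $324.44
Pre-tax total = $500.26 + $324.44 = $824.70
Taxable wages = $7146.61 − $824.70 = $6321.91
Municipal income tax: $6321.91 × 0.0362 = $228.85
Federal income tax: $6321.91 × 0.1284 = $811.73
State tax withheld: $6321.91 × 0.0618 = $390.69
Medicare: $7146.61 × 0.0175 = $125.07
State unemployment insurance (employee share): $7146.61 × 0.001 = $7.15
Vision insurance premium: $256.64
Fitness reimbursement repayment: $342.97
AD&D insurance premium: $235.42
Total deductions = $500.26 + $324.44 + $228.85 + $811.73 + $390.69 + $125.07 + $7.15 + $256.64 + $342.97 + $235.42 = $3223.22
Net pay = $7146.61 − $3223.22 = $3923.39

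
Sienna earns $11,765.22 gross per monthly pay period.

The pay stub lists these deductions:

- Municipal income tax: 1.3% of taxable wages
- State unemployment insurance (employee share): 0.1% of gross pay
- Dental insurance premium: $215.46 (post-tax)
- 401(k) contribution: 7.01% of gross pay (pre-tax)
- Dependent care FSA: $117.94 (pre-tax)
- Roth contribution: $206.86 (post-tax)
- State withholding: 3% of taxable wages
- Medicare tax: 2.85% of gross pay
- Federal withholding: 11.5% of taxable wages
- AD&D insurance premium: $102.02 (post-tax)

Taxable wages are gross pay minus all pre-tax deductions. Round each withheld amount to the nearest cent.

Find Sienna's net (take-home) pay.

$8,241.16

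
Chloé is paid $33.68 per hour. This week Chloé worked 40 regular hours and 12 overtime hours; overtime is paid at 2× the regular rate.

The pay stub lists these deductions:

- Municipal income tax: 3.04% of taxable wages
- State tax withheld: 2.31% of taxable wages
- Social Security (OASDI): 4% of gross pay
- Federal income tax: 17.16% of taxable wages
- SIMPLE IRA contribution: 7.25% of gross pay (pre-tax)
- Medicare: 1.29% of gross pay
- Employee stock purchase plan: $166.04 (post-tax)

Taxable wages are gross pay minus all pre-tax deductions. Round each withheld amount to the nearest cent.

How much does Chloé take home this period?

Regular pay: 40 × $33.68 = $1347.20
Overtime pay: 12 × $33.68 × 2 = $808.32
Gross pay = $1347.20 + $808.32 = $2155.52
SIMPLE IRA contribution: $2155.52 × 0.0725 = $156.28
Taxable wages = $2155.52 − $156.28 = $1999.24
Federal income tax: $1999.24 × 0.1716 = $343.07
Municipal income tax: $1999.24 × 0.0304 = $60.78
State tax withheld: $1999.24 × 0.0231 = $46.18
Medicare: $2155.52 × 0.0129 = $27.81
Social Security (OASDI): $2155.52 × 0.04 = $86.22
Employee stock purchase plan: $166.04
Total deductions = $156.28 + $343.07 + $60.78 + $46.18 + $27.81 + $86.22 + $166.04 = $886.38
Net pay = $2155.52 − $886.38 = $1269.14

$1269.14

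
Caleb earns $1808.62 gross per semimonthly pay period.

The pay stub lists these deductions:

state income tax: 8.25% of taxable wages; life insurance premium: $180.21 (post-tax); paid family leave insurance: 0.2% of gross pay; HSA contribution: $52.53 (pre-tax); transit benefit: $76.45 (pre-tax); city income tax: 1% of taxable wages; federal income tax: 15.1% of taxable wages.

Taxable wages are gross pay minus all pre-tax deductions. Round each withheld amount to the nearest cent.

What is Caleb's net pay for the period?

$1086.81

HSA contribution: $52.53
Transit benefit: $76.45
Pre-tax total = $52.53 + $76.45 = $128.98
Taxable wages = $1808.62 − $128.98 = $1679.64
State income tax: $1679.64 × 0.0825 = $138.57
Federal income tax: $1679.64 × 0.151 = $253.63
City income tax: $1679.64 × 0.01 = $16.80
Paid family leave insurance: $1808.62 × 0.002 = $3.62
Life insurance premium: $180.21
Total deductions = $52.53 + $76.45 + $138.57 + $253.63 + $16.80 + $3.62 + $180.21 = $721.81
Net pay = $1808.62 − $721.81 = $1086.81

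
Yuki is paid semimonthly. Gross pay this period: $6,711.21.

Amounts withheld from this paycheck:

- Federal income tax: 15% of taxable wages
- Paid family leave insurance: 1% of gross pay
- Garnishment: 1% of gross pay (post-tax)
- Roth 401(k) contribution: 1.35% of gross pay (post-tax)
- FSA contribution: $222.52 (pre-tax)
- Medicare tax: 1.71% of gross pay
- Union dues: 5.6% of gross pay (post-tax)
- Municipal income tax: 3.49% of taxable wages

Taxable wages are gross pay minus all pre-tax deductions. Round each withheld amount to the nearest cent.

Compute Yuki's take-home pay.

$4,573.52

FSA contribution: $222.52
Taxable wages = $6,711.21 − $222.52 = $6,488.69
Municipal income tax: $6,488.69 × 0.0349 = $226.46
Federal income tax: $6,488.69 × 0.15 = $973.30
Paid family leave insurance: $6,711.21 × 0.01 = $67.11
Medicare tax: $6,711.21 × 0.0171 = $114.76
Union dues: $6,711.21 × 0.056 = $375.83
Garnishment: $6,711.21 × 0.01 = $67.11
Roth 401(k) contribution: $6,711.21 × 0.0135 = $90.60
Total deductions = $222.52 + $226.46 + $973.30 + $67.11 + $114.76 + $375.83 + $67.11 + $90.60 = $2,137.69
Net pay = $6,711.21 − $2,137.69 = $4,573.52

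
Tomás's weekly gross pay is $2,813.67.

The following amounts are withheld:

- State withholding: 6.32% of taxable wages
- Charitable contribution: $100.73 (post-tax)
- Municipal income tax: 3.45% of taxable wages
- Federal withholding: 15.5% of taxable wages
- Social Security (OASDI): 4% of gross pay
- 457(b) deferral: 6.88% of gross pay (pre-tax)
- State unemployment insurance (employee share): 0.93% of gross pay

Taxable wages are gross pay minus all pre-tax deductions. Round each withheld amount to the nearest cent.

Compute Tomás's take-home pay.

457(b) deferral: $2,813.67 × 0.0688 = $193.58
Taxable wages = $2,813.67 − $193.58 = $2,620.09
State withholding: $2,620.09 × 0.0632 = $165.59
Municipal income tax: $2,620.09 × 0.0345 = $90.39
Federal withholding: $2,620.09 × 0.155 = $406.11
State unemployment insurance (employee share): $2,813.67 × 0.0093 = $26.17
Social Security (OASDI): $2,813.67 × 0.04 = $112.55
Charitable contribution: $100.73
Total deductions = $193.58 + $165.59 + $90.39 + $406.11 + $26.17 + $112.55 + $100.73 = $1,095.12
Net pay = $2,813.67 − $1,095.12 = $1,718.55

$1,718.55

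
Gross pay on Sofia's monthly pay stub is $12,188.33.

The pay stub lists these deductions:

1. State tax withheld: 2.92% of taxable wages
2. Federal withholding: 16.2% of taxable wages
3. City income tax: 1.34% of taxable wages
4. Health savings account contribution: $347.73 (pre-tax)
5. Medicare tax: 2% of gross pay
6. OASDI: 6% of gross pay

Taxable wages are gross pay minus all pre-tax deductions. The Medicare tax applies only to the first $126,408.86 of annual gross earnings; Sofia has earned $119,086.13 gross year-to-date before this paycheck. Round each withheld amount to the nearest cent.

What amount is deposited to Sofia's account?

$8,540.26

Health savings account contribution: $347.73
Taxable wages = $12,188.33 − $347.73 = $11,840.60
City income tax: $11,840.60 × 0.0134 = $158.66
State tax withheld: $11,840.60 × 0.0292 = $345.75
Federal withholding: $11,840.60 × 0.162 = $1,918.18
Medicare tax: only $126,408.86 − $119,086.13 = $7,322.73 of this check is subject → $7,322.73 × 0.02 = $146.45
OASDI: $12,188.33 × 0.06 = $731.30
Total deductions = $347.73 + $158.66 + $345.75 + $1,918.18 + $146.45 + $731.30 = $3,648.07
Net pay = $12,188.33 − $3,648.07 = $8,540.26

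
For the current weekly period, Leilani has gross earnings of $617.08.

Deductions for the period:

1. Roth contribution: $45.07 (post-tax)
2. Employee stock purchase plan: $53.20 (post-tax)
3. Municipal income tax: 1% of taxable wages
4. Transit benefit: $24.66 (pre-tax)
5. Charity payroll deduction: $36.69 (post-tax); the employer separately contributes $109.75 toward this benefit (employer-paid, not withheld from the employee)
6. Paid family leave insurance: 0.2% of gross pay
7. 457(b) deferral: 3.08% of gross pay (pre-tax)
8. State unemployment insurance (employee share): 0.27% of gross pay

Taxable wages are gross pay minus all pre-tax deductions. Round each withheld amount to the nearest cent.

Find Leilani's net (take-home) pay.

Transit benefit: $24.66
457(b) deferral: $617.08 × 0.0308 = $19.01
Pre-tax total = $24.66 + $19.01 = $43.67
Taxable wages = $617.08 − $43.67 = $573.41
Municipal income tax: $573.41 × 0.01 = $5.73
State unemployment insurance (employee share): $617.08 × 0.0027 = $1.67
Paid family leave insurance: $617.08 × 0.002 = $1.23
Charity payroll deduction: $36.69
Roth contribution: $45.07
Employee stock purchase plan: $53.20
(Employer's $109.75 toward charity payroll deduction is not withheld from the employee.)
Total deductions = $24.66 + $19.01 + $5.73 + $1.67 + $1.23 + $36.69 + $45.07 + $53.20 = $187.26
Net pay = $617.08 − $187.26 = $429.82

$429.82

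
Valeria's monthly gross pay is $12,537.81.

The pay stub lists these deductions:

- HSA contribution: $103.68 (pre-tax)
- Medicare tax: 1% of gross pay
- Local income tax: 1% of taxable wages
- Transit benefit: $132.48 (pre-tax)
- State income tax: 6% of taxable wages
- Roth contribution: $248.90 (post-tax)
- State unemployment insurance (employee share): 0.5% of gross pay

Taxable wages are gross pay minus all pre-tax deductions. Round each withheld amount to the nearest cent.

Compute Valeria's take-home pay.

$11,003.56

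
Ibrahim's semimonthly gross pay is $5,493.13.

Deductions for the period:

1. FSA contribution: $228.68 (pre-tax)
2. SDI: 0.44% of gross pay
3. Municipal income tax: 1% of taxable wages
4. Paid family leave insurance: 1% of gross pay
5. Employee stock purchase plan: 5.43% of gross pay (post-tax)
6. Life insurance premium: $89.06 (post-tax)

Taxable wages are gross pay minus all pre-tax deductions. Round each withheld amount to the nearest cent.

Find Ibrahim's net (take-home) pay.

$4,745.37

FSA contribution: $228.68
Taxable wages = $5,493.13 − $228.68 = $5,264.45
Municipal income tax: $5,264.45 × 0.01 = $52.64
SDI: $5,493.13 × 0.0044 = $24.17
Paid family leave insurance: $5,493.13 × 0.01 = $54.93
Employee stock purchase plan: $5,493.13 × 0.0543 = $298.28
Life insurance premium: $89.06
Total deductions = $228.68 + $52.64 + $24.17 + $54.93 + $298.28 + $89.06 = $747.76
Net pay = $5,493.13 − $747.76 = $4,745.37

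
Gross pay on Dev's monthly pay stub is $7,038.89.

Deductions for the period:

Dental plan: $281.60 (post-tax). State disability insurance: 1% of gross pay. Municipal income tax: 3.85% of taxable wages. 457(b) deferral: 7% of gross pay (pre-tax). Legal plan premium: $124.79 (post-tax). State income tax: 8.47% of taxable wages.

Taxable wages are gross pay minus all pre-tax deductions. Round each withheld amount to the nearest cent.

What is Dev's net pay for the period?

457(b) deferral: $7,038.89 × 0.07 = $492.72
Taxable wages = $7,038.89 − $492.72 = $6,546.17
State income tax: $6,546.17 × 0.0847 = $554.46
Municipal income tax: $6,546.17 × 0.0385 = $252.03
State disability insurance: $7,038.89 × 0.01 = $70.39
Legal plan premium: $124.79
Dental plan: $281.60
Total deductions = $492.72 + $554.46 + $252.03 + $70.39 + $124.79 + $281.60 = $1,775.99
Net pay = $7,038.89 − $1,775.99 = $5,262.90

$5,262.90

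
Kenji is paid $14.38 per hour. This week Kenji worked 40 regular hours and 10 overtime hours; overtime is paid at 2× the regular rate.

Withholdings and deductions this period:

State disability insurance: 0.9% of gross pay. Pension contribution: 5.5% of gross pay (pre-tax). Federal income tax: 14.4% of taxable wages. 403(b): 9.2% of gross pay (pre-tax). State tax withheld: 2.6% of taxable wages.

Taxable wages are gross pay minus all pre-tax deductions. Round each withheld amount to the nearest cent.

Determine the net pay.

Regular pay: 40 × $14.38 = $575.20
Overtime pay: 10 × $14.38 × 2 = $287.60
Gross pay = $575.20 + $287.60 = $862.80
403(b): $862.80 × 0.092 = $79.38
Pension contribution: $862.80 × 0.055 = $47.45
Pre-tax total = $79.38 + $47.45 = $126.83
Taxable wages = $862.80 − $126.83 = $735.97
State tax withheld: $735.97 × 0.026 = $19.14
Federal income tax: $735.97 × 0.144 = $105.98
State disability insurance: $862.80 × 0.009 = $7.77
Total deductions = $79.38 + $47.45 + $19.14 + $105.98 + $7.77 = $259.72
Net pay = $862.80 − $259.72 = $603.08

$603.08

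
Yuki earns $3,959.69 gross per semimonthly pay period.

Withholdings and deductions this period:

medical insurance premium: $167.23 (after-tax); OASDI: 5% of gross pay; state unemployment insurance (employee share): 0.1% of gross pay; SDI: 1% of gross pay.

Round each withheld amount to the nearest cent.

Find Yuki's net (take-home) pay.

$3,550.92

OASDI: $3,959.69 × 0.05 = $197.98
State unemployment insurance (employee share): $3,959.69 × 0.001 = $3.96
SDI: $3,959.69 × 0.01 = $39.60
Medical insurance premium: $167.23
Total deductions = $197.98 + $3.96 + $39.60 + $167.23 = $408.77
Net pay = $3,959.69 − $408.77 = $3,550.92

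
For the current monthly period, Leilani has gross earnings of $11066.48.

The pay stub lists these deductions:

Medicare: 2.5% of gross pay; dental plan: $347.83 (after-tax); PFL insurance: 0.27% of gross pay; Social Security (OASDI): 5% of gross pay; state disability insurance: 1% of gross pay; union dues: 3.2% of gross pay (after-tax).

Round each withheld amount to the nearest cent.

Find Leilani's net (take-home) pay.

$9394.00

Medicare: $11066.48 × 0.025 = $276.66
PFL insurance: $11066.48 × 0.0027 = $29.88
Social Security (OASDI): $11066.48 × 0.05 = $553.32
State disability insurance: $11066.48 × 0.01 = $110.66
Dental plan: $347.83
Union dues: $11066.48 × 0.032 = $354.13
Total deductions = $276.66 + $29.88 + $553.32 + $110.66 + $347.83 + $354.13 = $1672.48
Net pay = $11066.48 − $1672.48 = $9394.00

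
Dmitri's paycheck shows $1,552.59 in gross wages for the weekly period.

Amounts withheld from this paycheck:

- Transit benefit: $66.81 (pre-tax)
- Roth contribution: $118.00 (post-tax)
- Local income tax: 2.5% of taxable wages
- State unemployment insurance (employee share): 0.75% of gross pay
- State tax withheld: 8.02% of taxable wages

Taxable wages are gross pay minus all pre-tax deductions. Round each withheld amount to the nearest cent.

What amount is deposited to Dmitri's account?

$1,199.84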